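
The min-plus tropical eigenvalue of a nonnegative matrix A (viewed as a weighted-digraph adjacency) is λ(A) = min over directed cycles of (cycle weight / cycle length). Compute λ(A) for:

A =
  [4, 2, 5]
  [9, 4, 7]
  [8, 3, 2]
λ(A) = 2

Enumerate directed cycles and compute their means (weight / length). Sample:
  cycle 0 → 0: weight = 4, length = 1, mean = 4/1 ≈ 4.000
  cycle 1 → 1: weight = 4, length = 1, mean = 4/1 ≈ 4.000
  cycle 2 → 2: weight = 2, length = 1, mean = 2/1 ≈ 2.000
  cycle 0 → 1 → 0: weight = 11, length = 2, mean = 11/2 ≈ 5.500
  cycle 0 → 2 → 0: weight = 13, length = 2, mean = 13/2 ≈ 6.500
  cycle 1 → 0 → 1: weight = 11, length = 2, mean = 11/2 ≈ 5.500
Minimum mean = 2.000, attained e.g. along the cycle 2 → 2 with weight 2 and length 1. So λ(A) = 2/1 = 2.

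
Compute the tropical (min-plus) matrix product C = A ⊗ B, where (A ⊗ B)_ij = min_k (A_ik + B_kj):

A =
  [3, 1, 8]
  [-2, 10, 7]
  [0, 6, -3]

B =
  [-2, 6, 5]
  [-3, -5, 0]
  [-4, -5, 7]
A ⊗ B =
  [-2, -4, 1]
  [-4, 2, 3]
  [-7, -8, 4]

Apply the min-plus product entry-by-entry:
  C[0][0] = min over k of (A[0][0] + B[0][0] = 3 + -2 = 1, A[0][1] + B[1][0] = 1 + -3 = -2, A[0][2] + B[2][0] = 8 + -4 = 4) = -2 (attained at k = 1)
  C[0][1] = min over k of (A[0][0] + B[0][1] = 3 + 6 = 9, A[0][1] + B[1][1] = 1 + -5 = -4, A[0][2] + B[2][1] = 8 + -5 = 3) = -4 (attained at k = 1)
  C[0][2] = min over k of (A[0][0] + B[0][2] = 3 + 5 = 8, A[0][1] + B[1][2] = 1 + 0 = 1, A[0][2] + B[2][2] = 8 + 7 = 15) = 1 (attained at k = 1)
  C[1][0] = min over k of (A[1][0] + B[0][0] = -2 + -2 = -4, A[1][1] + B[1][0] = 10 + -3 = 7, A[1][2] + B[2][0] = 7 + -4 = 3) = -4 (attained at k = 0)
  C[1][1] = min over k of (A[1][0] + B[0][1] = -2 + 6 = 4, A[1][1] + B[1][1] = 10 + -5 = 5, A[1][2] + B[2][1] = 7 + -5 = 2) = 2 (attained at k = 2)
  C[1][2] = min over k of (A[1][0] + B[0][2] = -2 + 5 = 3, A[1][1] + B[1][2] = 10 + 0 = 10, A[1][2] + B[2][2] = 7 + 7 = 14) = 3 (attained at k = 0)
  C[2][0] = min over k of (A[2][0] + B[0][0] = 0 + -2 = -2, A[2][1] + B[1][0] = 6 + -3 = 3, A[2][2] + B[2][0] = -3 + -4 = -7) = -7 (attained at k = 2)
  C[2][1] = min over k of (A[2][0] + B[0][1] = 0 + 6 = 6, A[2][1] + B[1][1] = 6 + -5 = 1, A[2][2] + B[2][1] = -3 + -5 = -8) = -8 (attained at k = 2)
  C[2][2] = min over k of (A[2][0] + B[0][2] = 0 + 5 = 5, A[2][1] + B[1][2] = 6 + 0 = 6, A[2][2] + B[2][2] = -3 + 7 = 4) = 4 (attained at k = 2)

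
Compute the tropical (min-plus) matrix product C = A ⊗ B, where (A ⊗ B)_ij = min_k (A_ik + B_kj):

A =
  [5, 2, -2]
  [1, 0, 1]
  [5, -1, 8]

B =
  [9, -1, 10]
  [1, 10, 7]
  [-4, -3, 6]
A ⊗ B =
  [-6, -5, 4]
  [-3, -2, 7]
  [0, 4, 6]

Apply the min-plus product entry-by-entry:
  C[0][0] = min over k of (A[0][0] + B[0][0] = 5 + 9 = 14, A[0][1] + B[1][0] = 2 + 1 = 3, A[0][2] + B[2][0] = -2 + -4 = -6) = -6 (attained at k = 2)
  C[0][1] = min over k of (A[0][0] + B[0][1] = 5 + -1 = 4, A[0][1] + B[1][1] = 2 + 10 = 12, A[0][2] + B[2][1] = -2 + -3 = -5) = -5 (attained at k = 2)
  C[0][2] = min over k of (A[0][0] + B[0][2] = 5 + 10 = 15, A[0][1] + B[1][2] = 2 + 7 = 9, A[0][2] + B[2][2] = -2 + 6 = 4) = 4 (attained at k = 2)
  C[1][0] = min over k of (A[1][0] + B[0][0] = 1 + 9 = 10, A[1][1] + B[1][0] = 0 + 1 = 1, A[1][2] + B[2][0] = 1 + -4 = -3) = -3 (attained at k = 2)
  C[1][1] = min over k of (A[1][0] + B[0][1] = 1 + -1 = 0, A[1][1] + B[1][1] = 0 + 10 = 10, A[1][2] + B[2][1] = 1 + -3 = -2) = -2 (attained at k = 2)
  C[1][2] = min over k of (A[1][0] + B[0][2] = 1 + 10 = 11, A[1][1] + B[1][2] = 0 + 7 = 7, A[1][2] + B[2][2] = 1 + 6 = 7) = 7 (attained at k = 1)
  C[2][0] = min over k of (A[2][0] + B[0][0] = 5 + 9 = 14, A[2][1] + B[1][0] = -1 + 1 = 0, A[2][2] + B[2][0] = 8 + -4 = 4) = 0 (attained at k = 1)
  C[2][1] = min over k of (A[2][0] + B[0][1] = 5 + -1 = 4, A[2][1] + B[1][1] = -1 + 10 = 9, A[2][2] + B[2][1] = 8 + -3 = 5) = 4 (attained at k = 0)
  C[2][2] = min over k of (A[2][0] + B[0][2] = 5 + 10 = 15, A[2][1] + B[1][2] = -1 + 7 = 6, A[2][2] + B[2][2] = 8 + 6 = 14) = 6 (attained at k = 1)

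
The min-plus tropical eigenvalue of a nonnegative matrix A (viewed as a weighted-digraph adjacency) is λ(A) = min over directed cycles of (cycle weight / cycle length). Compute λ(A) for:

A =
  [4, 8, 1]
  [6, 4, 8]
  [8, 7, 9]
λ(A) = 4

Enumerate directed cycles and compute their means (weight / length). Sample:
  cycle 0 → 0: weight = 4, length = 1, mean = 4/1 ≈ 4.000
  cycle 1 → 1: weight = 4, length = 1, mean = 4/1 ≈ 4.000
  cycle 2 → 2: weight = 9, length = 1, mean = 9/1 ≈ 9.000
  cycle 0 → 1 → 0: weight = 14, length = 2, mean = 14/2 ≈ 7.000
  cycle 0 → 2 → 0: weight = 9, length = 2, mean = 9/2 ≈ 4.500
  cycle 1 → 0 → 1: weight = 14, length = 2, mean = 14/2 ≈ 7.000
Minimum mean = 4.000, attained e.g. along the cycle 0 → 0 with weight 4 and length 1. So λ(A) = 4/1 = 4.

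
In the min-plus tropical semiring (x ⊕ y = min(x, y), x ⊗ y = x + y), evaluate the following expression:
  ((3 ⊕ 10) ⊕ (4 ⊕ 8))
((3 ⊕ 10) ⊕ (4 ⊕ 8)) = 3

Expand innermost to outermost. Recall ⊕ takes the minimum of its arguments and ⊗ takes their sum. Working out the expression ((3 ⊕ 10) ⊕ (4 ⊕ 8)) gives 3.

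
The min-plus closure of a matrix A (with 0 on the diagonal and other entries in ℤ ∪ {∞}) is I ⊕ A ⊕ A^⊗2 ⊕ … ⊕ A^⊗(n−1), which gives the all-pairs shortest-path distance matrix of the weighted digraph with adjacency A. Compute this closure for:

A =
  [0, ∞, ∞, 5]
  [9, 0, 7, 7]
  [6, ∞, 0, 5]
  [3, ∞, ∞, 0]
Closure =
  [0, ∞, ∞, 5]
  [9, 0, 7, 7]
  [6, ∞, 0, 5]
  [3, ∞, ∞, 0]

This is the Floyd-Warshall all-pairs shortest-path computation. For each intermediate vertex k = 0, 1, …, 3, update dist[i][j] ← min(dist[i][j], dist[i][k] + dist[k][j]). The final matrix gives, for each (i, j), the minimum total weight of any directed path from i to j (possibly empty when i = j).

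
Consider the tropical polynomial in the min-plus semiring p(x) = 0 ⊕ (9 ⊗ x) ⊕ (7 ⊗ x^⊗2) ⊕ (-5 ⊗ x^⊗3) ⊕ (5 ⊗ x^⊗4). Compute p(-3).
p(-3) = -14

A tropical monomial a ⊗ x^⊗i evaluates to a + i · x. Evaluating each term at x = -3:
  Term 0 contributes 0 + 0 · -3 = 0
  Term 1 contributes 9 + 1 · -3 = 6
  Term 2 contributes 7 + 2 · -3 = 1
  Term 3 contributes -5 + 3 · -3 = -14
  Term 4 contributes 5 + 4 · -3 = -7
p(-3) = ⊕ of these = min[0, 6, 1, -14, -7] = -14.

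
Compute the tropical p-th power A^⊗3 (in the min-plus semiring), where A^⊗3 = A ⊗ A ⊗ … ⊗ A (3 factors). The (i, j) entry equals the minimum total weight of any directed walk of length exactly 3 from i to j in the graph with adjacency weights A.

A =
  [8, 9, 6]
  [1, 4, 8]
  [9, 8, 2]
A^⊗3 =
  [14, 16, 10]
  [9, 12, 9]
  [11, 12, 6]

Each entry (A^⊗3)_ij equals the minimum over all length-3 walks i = v_0 → v_1 → … → v_3 = j of Σ_t A[v_t][v_{t+1}]. For example, for (i, j) = (0, 2) we minimise over 9 possible intermediate vertex sequences; the minimum is 10, attained along the walk 0 → 2 → 2 → 2.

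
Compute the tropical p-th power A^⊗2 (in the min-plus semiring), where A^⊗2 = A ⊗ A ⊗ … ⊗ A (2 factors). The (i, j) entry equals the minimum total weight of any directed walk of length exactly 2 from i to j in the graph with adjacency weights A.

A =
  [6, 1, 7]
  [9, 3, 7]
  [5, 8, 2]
A^⊗2 =
  [10, 4, 8]
  [12, 6, 9]
  [7, 6, 4]

Each entry (A^⊗2)_ij equals the minimum over all length-2 walks i = v_0 → v_1 → … → v_2 = j of Σ_t A[v_t][v_{t+1}]. For example, for (i, j) = (0, 2) we minimise over 3 possible intermediate vertex sequences; the minimum is 8, attained along the walk 0 → 1 → 2.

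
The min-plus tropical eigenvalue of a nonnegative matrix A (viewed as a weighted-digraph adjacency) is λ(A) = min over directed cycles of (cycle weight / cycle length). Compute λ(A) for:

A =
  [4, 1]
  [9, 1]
λ(A) = 1

Enumerate directed cycles and compute their means (weight / length). Sample:
  cycle 0 → 0: weight = 4, length = 1, mean = 4/1 ≈ 4.000
  cycle 1 → 1: weight = 1, length = 1, mean = 1/1 ≈ 1.000
  cycle 0 → 1 → 0: weight = 10, length = 2, mean = 10/2 ≈ 5.000
  cycle 1 → 0 → 1: weight = 10, length = 2, mean = 10/2 ≈ 5.000
Minimum mean = 1.000, attained e.g. along the cycle 1 → 1 with weight 1 and length 1. So λ(A) = 1/1 = 1.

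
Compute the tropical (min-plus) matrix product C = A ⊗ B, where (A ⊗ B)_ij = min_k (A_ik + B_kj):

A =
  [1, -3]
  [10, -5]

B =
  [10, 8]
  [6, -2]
A ⊗ B =
  [3, -5]
  [1, -7]

Apply the min-plus product entry-by-entry:
  C[0][0] = min over k of (A[0][0] + B[0][0] = 1 + 10 = 11, A[0][1] + B[1][0] = -3 + 6 = 3) = 3 (attained at k = 1)
  C[0][1] = min over k of (A[0][0] + B[0][1] = 1 + 8 = 9, A[0][1] + B[1][1] = -3 + -2 = -5) = -5 (attained at k = 1)
  C[1][0] = min over k of (A[1][0] + B[0][0] = 10 + 10 = 20, A[1][1] + B[1][0] = -5 + 6 = 1) = 1 (attained at k = 1)
  C[1][1] = min over k of (A[1][0] + B[0][1] = 10 + 8 = 18, A[1][1] + B[1][1] = -5 + -2 = -7) = -7 (attained at k = 1)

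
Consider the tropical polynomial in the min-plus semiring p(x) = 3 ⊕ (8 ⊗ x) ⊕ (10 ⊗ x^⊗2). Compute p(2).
p(2) = 3

A tropical monomial a ⊗ x^⊗i evaluates to a + i · x. Evaluating each term at x = 2:
  Term 0 contributes 3 + 0 · 2 = 3
  Term 1 contributes 8 + 1 · 2 = 10
  Term 2 contributes 10 + 2 · 2 = 14
p(2) = ⊕ of these = min[3, 10, 14] = 3.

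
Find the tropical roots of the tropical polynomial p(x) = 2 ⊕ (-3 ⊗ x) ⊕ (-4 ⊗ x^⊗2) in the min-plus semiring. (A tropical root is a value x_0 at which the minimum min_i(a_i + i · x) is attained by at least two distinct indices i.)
Roots: {1, 5}

Each tropical root is a break point of the lower envelope of the lines y = a_i + i · x (there are 3 lines, with slopes 0, 1, ..., 2). Only the lines that attain the minimum somewhere contribute to roots; other lines are dominated. Here the surviving (envelope) indices are i = 2, i = 1, i = 0.
Intersections between consecutive envelope lines give the roots: for adjacent envelope indices i < j the intersection is x = (a_i − a_j) / (j − i). Reading off the sorted break points: {1, 5}.
Verification: at each break x_0, at least two indices attain the minimum of min_i(a_i + i · x_0).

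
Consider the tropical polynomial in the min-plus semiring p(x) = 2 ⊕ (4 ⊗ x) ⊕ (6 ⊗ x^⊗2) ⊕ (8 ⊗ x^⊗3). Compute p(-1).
p(-1) = 2

A tropical monomial a ⊗ x^⊗i evaluates to a + i · x. Evaluating each term at x = -1:
  Term 0 contributes 2 + 0 · -1 = 2
  Term 1 contributes 4 + 1 · -1 = 3
  Term 2 contributes 6 + 2 · -1 = 4
  Term 3 contributes 8 + 3 · -1 = 5
p(-1) = ⊕ of these = min[2, 3, 4, 5] = 2.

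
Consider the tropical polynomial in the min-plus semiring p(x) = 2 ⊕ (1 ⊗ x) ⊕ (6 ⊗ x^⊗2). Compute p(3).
p(3) = 2

A tropical monomial a ⊗ x^⊗i evaluates to a + i · x. Evaluating each term at x = 3:
  Term 0 contributes 2 + 0 · 3 = 2
  Term 1 contributes 1 + 1 · 3 = 4
  Term 2 contributes 6 + 2 · 3 = 12
p(3) = ⊕ of these = min[2, 4, 12] = 2.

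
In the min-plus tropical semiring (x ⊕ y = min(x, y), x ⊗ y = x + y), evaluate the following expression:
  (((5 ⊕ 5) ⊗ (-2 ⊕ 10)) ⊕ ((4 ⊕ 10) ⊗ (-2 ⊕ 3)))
(((5 ⊕ 5) ⊗ (-2 ⊕ 10)) ⊕ ((4 ⊕ 10) ⊗ (-2 ⊕ 3))) = 2

Expand innermost to outermost. Recall ⊕ takes the minimum of its arguments and ⊗ takes their sum. Working out the expression (((5 ⊕ 5) ⊗ (-2 ⊕ 10)) ⊕ ((4 ⊕ 10) ⊗ (-2 ⊕ 3))) gives 2.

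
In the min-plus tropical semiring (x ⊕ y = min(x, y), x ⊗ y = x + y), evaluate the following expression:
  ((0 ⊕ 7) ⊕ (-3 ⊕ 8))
((0 ⊕ 7) ⊕ (-3 ⊕ 8)) = -3

Expand innermost to outermost. Recall ⊕ takes the minimum of its arguments and ⊗ takes their sum. Working out the expression ((0 ⊕ 7) ⊕ (-3 ⊕ 8)) gives -3.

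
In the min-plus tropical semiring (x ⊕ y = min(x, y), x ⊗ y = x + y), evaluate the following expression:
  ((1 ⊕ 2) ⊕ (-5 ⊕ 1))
((1 ⊕ 2) ⊕ (-5 ⊕ 1)) = -5

Expand innermost to outermost. Recall ⊕ takes the minimum of its arguments and ⊗ takes their sum. Working out the expression ((1 ⊕ 2) ⊕ (-5 ⊕ 1)) gives -5.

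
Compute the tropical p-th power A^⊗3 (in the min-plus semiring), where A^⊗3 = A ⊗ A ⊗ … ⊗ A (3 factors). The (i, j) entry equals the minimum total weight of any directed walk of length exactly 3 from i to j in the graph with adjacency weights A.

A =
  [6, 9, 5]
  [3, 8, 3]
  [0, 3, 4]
A^⊗3 =
  [9, 12, 10]
  [7, 10, 8]
  [5, 8, 9]

Each entry (A^⊗3)_ij equals the minimum over all length-3 walks i = v_0 → v_1 → … → v_3 = j of Σ_t A[v_t][v_{t+1}]. For example, for (i, j) = (0, 2) we minimise over 9 possible intermediate vertex sequences; the minimum is 10, attained along the walk 0 → 2 → 0 → 2.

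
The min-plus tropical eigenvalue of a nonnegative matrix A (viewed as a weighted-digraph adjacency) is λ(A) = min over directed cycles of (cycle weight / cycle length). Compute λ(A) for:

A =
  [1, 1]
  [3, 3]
λ(A) = 1

Enumerate directed cycles and compute their means (weight / length). Sample:
  cycle 0 → 0: weight = 1, length = 1, mean = 1/1 ≈ 1.000
  cycle 1 → 1: weight = 3, length = 1, mean = 3/1 ≈ 3.000
  cycle 0 → 1 → 0: weight = 4, length = 2, mean = 4/2 ≈ 2.000
  cycle 1 → 0 → 1: weight = 4, length = 2, mean = 4/2 ≈ 2.000
Minimum mean = 1.000, attained e.g. along the cycle 0 → 0 with weight 1 and length 1. So λ(A) = 1/1 = 1.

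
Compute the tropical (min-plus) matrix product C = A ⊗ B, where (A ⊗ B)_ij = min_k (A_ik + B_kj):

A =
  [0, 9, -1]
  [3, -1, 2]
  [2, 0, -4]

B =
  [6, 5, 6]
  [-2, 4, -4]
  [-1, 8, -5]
A ⊗ B =
  [-2, 5, -6]
  [-3, 3, -5]
  [-5, 4, -9]

Apply the min-plus product entry-by-entry:
  C[0][0] = min over k of (A[0][0] + B[0][0] = 0 + 6 = 6, A[0][1] + B[1][0] = 9 + -2 = 7, A[0][2] + B[2][0] = -1 + -1 = -2) = -2 (attained at k = 2)
  C[0][1] = min over k of (A[0][0] + B[0][1] = 0 + 5 = 5, A[0][1] + B[1][1] = 9 + 4 = 13, A[0][2] + B[2][1] = -1 + 8 = 7) = 5 (attained at k = 0)
  C[0][2] = min over k of (A[0][0] + B[0][2] = 0 + 6 = 6, A[0][1] + B[1][2] = 9 + -4 = 5, A[0][2] + B[2][2] = -1 + -5 = -6) = -6 (attained at k = 2)
  C[1][0] = min over k of (A[1][0] + B[0][0] = 3 + 6 = 9, A[1][1] + B[1][0] = -1 + -2 = -3, A[1][2] + B[2][0] = 2 + -1 = 1) = -3 (attained at k = 1)
  C[1][1] = min over k of (A[1][0] + B[0][1] = 3 + 5 = 8, A[1][1] + B[1][1] = -1 + 4 = 3, A[1][2] + B[2][1] = 2 + 8 = 10) = 3 (attained at k = 1)
  C[1][2] = min over k of (A[1][0] + B[0][2] = 3 + 6 = 9, A[1][1] + B[1][2] = -1 + -4 = -5, A[1][2] + B[2][2] = 2 + -5 = -3) = -5 (attained at k = 1)
  C[2][0] = min over k of (A[2][0] + B[0][0] = 2 + 6 = 8, A[2][1] + B[1][0] = 0 + -2 = -2, A[2][2] + B[2][0] = -4 + -1 = -5) = -5 (attained at k = 2)
  C[2][1] = min over k of (A[2][0] + B[0][1] = 2 + 5 = 7, A[2][1] + B[1][1] = 0 + 4 = 4, A[2][2] + B[2][1] = -4 + 8 = 4) = 4 (attained at k = 1)
  C[2][2] = min over k of (A[2][0] + B[0][2] = 2 + 6 = 8, A[2][1] + B[1][2] = 0 + -4 = -4, A[2][2] + B[2][2] = -4 + -5 = -9) = -9 (attained at k = 2)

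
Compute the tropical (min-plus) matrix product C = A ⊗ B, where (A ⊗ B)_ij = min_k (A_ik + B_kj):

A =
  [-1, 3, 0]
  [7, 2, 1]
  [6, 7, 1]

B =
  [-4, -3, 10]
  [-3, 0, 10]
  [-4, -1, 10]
A ⊗ B =
  [-5, -4, 9]
  [-3, 0, 11]
  [-3, 0, 11]

Apply the min-plus product entry-by-entry:
  C[0][0] = min over k of (A[0][0] + B[0][0] = -1 + -4 = -5, A[0][1] + B[1][0] = 3 + -3 = 0, A[0][2] + B[2][0] = 0 + -4 = -4) = -5 (attained at k = 0)
  C[0][1] = min over k of (A[0][0] + B[0][1] = -1 + -3 = -4, A[0][1] + B[1][1] = 3 + 0 = 3, A[0][2] + B[2][1] = 0 + -1 = -1) = -4 (attained at k = 0)
  C[0][2] = min over k of (A[0][0] + B[0][2] = -1 + 10 = 9, A[0][1] + B[1][2] = 3 + 10 = 13, A[0][2] + B[2][2] = 0 + 10 = 10) = 9 (attained at k = 0)
  C[1][0] = min over k of (A[1][0] + B[0][0] = 7 + -4 = 3, A[1][1] + B[1][0] = 2 + -3 = -1, A[1][2] + B[2][0] = 1 + -4 = -3) = -3 (attained at k = 2)
  C[1][1] = min over k of (A[1][0] + B[0][1] = 7 + -3 = 4, A[1][1] + B[1][1] = 2 + 0 = 2, A[1][2] + B[2][1] = 1 + -1 = 0) = 0 (attained at k = 2)
  C[1][2] = min over k of (A[1][0] + B[0][2] = 7 + 10 = 17, A[1][1] + B[1][2] = 2 + 10 = 12, A[1][2] + B[2][2] = 1 + 10 = 11) = 11 (attained at k = 2)
  C[2][0] = min over k of (A[2][0] + B[0][0] = 6 + -4 = 2, A[2][1] + B[1][0] = 7 + -3 = 4, A[2][2] + B[2][0] = 1 + -4 = -3) = -3 (attained at k = 2)
  C[2][1] = min over k of (A[2][0] + B[0][1] = 6 + -3 = 3, A[2][1] + B[1][1] = 7 + 0 = 7, A[2][2] + B[2][1] = 1 + -1 = 0) = 0 (attained at k = 2)
  C[2][2] = min over k of (A[2][0] + B[0][2] = 6 + 10 = 16, A[2][1] + B[1][2] = 7 + 10 = 17, A[2][2] + B[2][2] = 1 + 10 = 11) = 11 (attained at k = 2)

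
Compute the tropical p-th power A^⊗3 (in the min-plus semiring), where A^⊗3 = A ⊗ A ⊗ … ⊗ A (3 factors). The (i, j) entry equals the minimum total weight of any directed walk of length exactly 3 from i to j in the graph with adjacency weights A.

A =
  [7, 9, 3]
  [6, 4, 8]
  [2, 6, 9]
A^⊗3 =
  [12, 13, 8]
  [11, 12, 13]
  [7, 11, 12]

Each entry (A^⊗3)_ij equals the minimum over all length-3 walks i = v_0 → v_1 → … → v_3 = j of Σ_t A[v_t][v_{t+1}]. For example, for (i, j) = (0, 2) we minimise over 9 possible intermediate vertex sequences; the minimum is 8, attained along the walk 0 → 2 → 0 → 2.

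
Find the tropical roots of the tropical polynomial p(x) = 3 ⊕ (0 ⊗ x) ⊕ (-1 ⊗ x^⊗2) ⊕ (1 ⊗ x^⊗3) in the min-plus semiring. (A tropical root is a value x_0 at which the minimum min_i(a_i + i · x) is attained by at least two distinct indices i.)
Roots: {-2, 1, 3}

Each tropical root is a break point of the lower envelope of the lines y = a_i + i · x (there are 4 lines, with slopes 0, 1, ..., 3). Only the lines that attain the minimum somewhere contribute to roots; other lines are dominated. Here the surviving (envelope) indices are i = 3, i = 2, i = 1, i = 0.
Intersections between consecutive envelope lines give the roots: for adjacent envelope indices i < j the intersection is x = (a_i − a_j) / (j − i). Reading off the sorted break points: {-2, 1, 3}.
Verification: at each break x_0, at least two indices attain the minimum of min_i(a_i + i · x_0).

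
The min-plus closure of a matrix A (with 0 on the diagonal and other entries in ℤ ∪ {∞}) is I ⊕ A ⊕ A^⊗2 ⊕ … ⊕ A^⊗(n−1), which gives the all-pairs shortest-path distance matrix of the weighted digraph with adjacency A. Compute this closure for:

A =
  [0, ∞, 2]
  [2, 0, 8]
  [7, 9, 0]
Closure =
  [0, 11, 2]
  [2, 0, 4]
  [7, 9, 0]

This is the Floyd-Warshall all-pairs shortest-path computation. For each intermediate vertex k = 0, 1, …, 2, update dist[i][j] ← min(dist[i][j], dist[i][k] + dist[k][j]). The final matrix gives, for each (i, j), the minimum total weight of any directed path from i to j (possibly empty when i = j).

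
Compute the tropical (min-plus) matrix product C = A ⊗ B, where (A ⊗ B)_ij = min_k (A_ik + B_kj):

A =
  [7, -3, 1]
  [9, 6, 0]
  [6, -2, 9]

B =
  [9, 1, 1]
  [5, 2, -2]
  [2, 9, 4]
A ⊗ B =
  [2, -1, -5]
  [2, 8, 4]
  [3, 0, -4]

Apply the min-plus product entry-by-entry:
  C[0][0] = min over k of (A[0][0] + B[0][0] = 7 + 9 = 16, A[0][1] + B[1][0] = -3 + 5 = 2, A[0][2] + B[2][0] = 1 + 2 = 3) = 2 (attained at k = 1)
  C[0][1] = min over k of (A[0][0] + B[0][1] = 7 + 1 = 8, A[0][1] + B[1][1] = -3 + 2 = -1, A[0][2] + B[2][1] = 1 + 9 = 10) = -1 (attained at k = 1)
  C[0][2] = min over k of (A[0][0] + B[0][2] = 7 + 1 = 8, A[0][1] + B[1][2] = -3 + -2 = -5, A[0][2] + B[2][2] = 1 + 4 = 5) = -5 (attained at k = 1)
  C[1][0] = min over k of (A[1][0] + B[0][0] = 9 + 9 = 18, A[1][1] + B[1][0] = 6 + 5 = 11, A[1][2] + B[2][0] = 0 + 2 = 2) = 2 (attained at k = 2)
  C[1][1] = min over k of (A[1][0] + B[0][1] = 9 + 1 = 10, A[1][1] + B[1][1] = 6 + 2 = 8, A[1][2] + B[2][1] = 0 + 9 = 9) = 8 (attained at k = 1)
  C[1][2] = min over k of (A[1][0] + B[0][2] = 9 + 1 = 10, A[1][1] + B[1][2] = 6 + -2 = 4, A[1][2] + B[2][2] = 0 + 4 = 4) = 4 (attained at k = 1)
  C[2][0] = min over k of (A[2][0] + B[0][0] = 6 + 9 = 15, A[2][1] + B[1][0] = -2 + 5 = 3, A[2][2] + B[2][0] = 9 + 2 = 11) = 3 (attained at k = 1)
  C[2][1] = min over k of (A[2][0] + B[0][1] = 6 + 1 = 7, A[2][1] + B[1][1] = -2 + 2 = 0, A[2][2] + B[2][1] = 9 + 9 = 18) = 0 (attained at k = 1)
  C[2][2] = min over k of (A[2][0] + B[0][2] = 6 + 1 = 7, A[2][1] + B[1][2] = -2 + -2 = -4, A[2][2] + B[2][2] = 9 + 4 = 13) = -4 (attained at k = 1)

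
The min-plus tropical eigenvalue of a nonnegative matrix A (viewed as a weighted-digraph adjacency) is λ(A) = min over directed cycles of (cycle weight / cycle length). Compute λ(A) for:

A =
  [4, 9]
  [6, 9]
λ(A) = 4

Enumerate directed cycles and compute their means (weight / length). Sample:
  cycle 0 → 0: weight = 4, length = 1, mean = 4/1 ≈ 4.000
  cycle 1 → 1: weight = 9, length = 1, mean = 9/1 ≈ 9.000
  cycle 0 → 1 → 0: weight = 15, length = 2, mean = 15/2 ≈ 7.500
  cycle 1 → 0 → 1: weight = 15, length = 2, mean = 15/2 ≈ 7.500
Minimum mean = 4.000, attained e.g. along the cycle 0 → 0 with weight 4 and length 1. So λ(A) = 4/1 = 4.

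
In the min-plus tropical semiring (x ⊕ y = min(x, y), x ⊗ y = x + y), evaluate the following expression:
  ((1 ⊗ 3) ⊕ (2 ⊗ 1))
((1 ⊗ 3) ⊕ (2 ⊗ 1)) = 3

Expand innermost to outermost. Recall ⊕ takes the minimum of its arguments and ⊗ takes their sum. Working out the expression ((1 ⊗ 3) ⊕ (2 ⊗ 1)) gives 3.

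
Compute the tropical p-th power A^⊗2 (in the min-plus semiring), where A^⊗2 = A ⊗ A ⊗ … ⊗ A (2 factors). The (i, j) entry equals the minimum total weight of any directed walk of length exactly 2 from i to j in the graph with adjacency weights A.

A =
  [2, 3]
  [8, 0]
A^⊗2 =
  [4, 3]
  [8, 0]

Each entry (A^⊗2)_ij equals the minimum over all length-2 walks i = v_0 → v_1 → … → v_2 = j of Σ_t A[v_t][v_{t+1}]. For example, for (i, j) = (0, 1) we minimise over 2 possible intermediate vertex sequences; the minimum is 3, attained along the walk 0 → 1 → 1.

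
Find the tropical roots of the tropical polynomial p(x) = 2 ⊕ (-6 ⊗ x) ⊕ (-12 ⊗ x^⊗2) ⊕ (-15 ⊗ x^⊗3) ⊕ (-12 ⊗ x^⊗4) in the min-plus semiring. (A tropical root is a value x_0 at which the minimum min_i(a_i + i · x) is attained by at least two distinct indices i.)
Roots: {-3, 3, 6, 8}

Each tropical root is a break point of the lower envelope of the lines y = a_i + i · x (there are 5 lines, with slopes 0, 1, ..., 4). Only the lines that attain the minimum somewhere contribute to roots; other lines are dominated. Here the surviving (envelope) indices are i = 4, i = 3, i = 2, i = 1, i = 0.
Intersections between consecutive envelope lines give the roots: for adjacent envelope indices i < j the intersection is x = (a_i − a_j) / (j − i). Reading off the sorted break points: {-3, 3, 6, 8}.
Verification: at each break x_0, at least two indices attain the minimum of min_i(a_i + i · x_0).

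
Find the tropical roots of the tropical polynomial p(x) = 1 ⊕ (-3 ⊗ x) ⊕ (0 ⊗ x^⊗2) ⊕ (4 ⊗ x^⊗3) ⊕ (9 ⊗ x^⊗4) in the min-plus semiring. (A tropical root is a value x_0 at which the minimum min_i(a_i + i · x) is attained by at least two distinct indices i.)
Roots: {-5, -4, -3, 4}

Each tropical root is a break point of the lower envelope of the lines y = a_i + i · x (there are 5 lines, with slopes 0, 1, ..., 4). Only the lines that attain the minimum somewhere contribute to roots; other lines are dominated. Here the surviving (envelope) indices are i = 4, i = 3, i = 2, i = 1, i = 0.
Intersections between consecutive envelope lines give the roots: for adjacent envelope indices i < j the intersection is x = (a_i − a_j) / (j − i). Reading off the sorted break points: {-5, -4, -3, 4}.
Verification: at each break x_0, at least two indices attain the minimum of min_i(a_i + i · x_0).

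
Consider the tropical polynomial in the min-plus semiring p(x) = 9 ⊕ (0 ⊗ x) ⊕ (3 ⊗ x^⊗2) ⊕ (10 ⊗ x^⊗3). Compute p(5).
p(5) = 5

A tropical monomial a ⊗ x^⊗i evaluates to a + i · x. Evaluating each term at x = 5:
  Term 0 contributes 9 + 0 · 5 = 9
  Term 1 contributes 0 + 1 · 5 = 5
  Term 2 contributes 3 + 2 · 5 = 13
  Term 3 contributes 10 + 3 · 5 = 25
p(5) = ⊕ of these = min[9, 5, 13, 25] = 5.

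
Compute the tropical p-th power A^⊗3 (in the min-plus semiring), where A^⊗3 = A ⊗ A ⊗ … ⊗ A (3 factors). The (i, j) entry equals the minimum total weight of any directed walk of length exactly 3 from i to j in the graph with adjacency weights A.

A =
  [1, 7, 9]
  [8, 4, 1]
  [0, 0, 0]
A^⊗3 =
  [3, 8, 8]
  [1, 1, 1]
  [0, 0, 0]

Each entry (A^⊗3)_ij equals the minimum over all length-3 walks i = v_0 → v_1 → … → v_3 = j of Σ_t A[v_t][v_{t+1}]. For example, for (i, j) = (0, 2) we minimise over 9 possible intermediate vertex sequences; the minimum is 8, attained along the walk 0 → 1 → 2 → 2.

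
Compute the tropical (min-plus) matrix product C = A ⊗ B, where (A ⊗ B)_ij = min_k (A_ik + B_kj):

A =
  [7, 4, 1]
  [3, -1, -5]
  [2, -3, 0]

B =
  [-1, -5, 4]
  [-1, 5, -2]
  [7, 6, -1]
A ⊗ B =
  [3, 2, 0]
  [-2, -2, -6]
  [-4, -3, -5]

Apply the min-plus product entry-by-entry:
  C[0][0] = min over k of (A[0][0] + B[0][0] = 7 + -1 = 6, A[0][1] + B[1][0] = 4 + -1 = 3, A[0][2] + B[2][0] = 1 + 7 = 8) = 3 (attained at k = 1)
  C[0][1] = min over k of (A[0][0] + B[0][1] = 7 + -5 = 2, A[0][1] + B[1][1] = 4 + 5 = 9, A[0][2] + B[2][1] = 1 + 6 = 7) = 2 (attained at k = 0)
  C[0][2] = min over k of (A[0][0] + B[0][2] = 7 + 4 = 11, A[0][1] + B[1][2] = 4 + -2 = 2, A[0][2] + B[2][2] = 1 + -1 = 0) = 0 (attained at k = 2)
  C[1][0] = min over k of (A[1][0] + B[0][0] = 3 + -1 = 2, A[1][1] + B[1][0] = -1 + -1 = -2, A[1][2] + B[2][0] = -5 + 7 = 2) = -2 (attained at k = 1)
  C[1][1] = min over k of (A[1][0] + B[0][1] = 3 + -5 = -2, A[1][1] + B[1][1] = -1 + 5 = 4, A[1][2] + B[2][1] = -5 + 6 = 1) = -2 (attained at k = 0)
  C[1][2] = min over k of (A[1][0] + B[0][2] = 3 + 4 = 7, A[1][1] + B[1][2] = -1 + -2 = -3, A[1][2] + B[2][2] = -5 + -1 = -6) = -6 (attained at k = 2)
  C[2][0] = min over k of (A[2][0] + B[0][0] = 2 + -1 = 1, A[2][1] + B[1][0] = -3 + -1 = -4, A[2][2] + B[2][0] = 0 + 7 = 7) = -4 (attained at k = 1)
  C[2][1] = min over k of (A[2][0] + B[0][1] = 2 + -5 = -3, A[2][1] + B[1][1] = -3 + 5 = 2, A[2][2] + B[2][1] = 0 + 6 = 6) = -3 (attained at k = 0)
  C[2][2] = min over k of (A[2][0] + B[0][2] = 2 + 4 = 6, A[2][1] + B[1][2] = -3 + -2 = -5, A[2][2] + B[2][2] = 0 + -1 = -1) = -5 (attained at k = 1)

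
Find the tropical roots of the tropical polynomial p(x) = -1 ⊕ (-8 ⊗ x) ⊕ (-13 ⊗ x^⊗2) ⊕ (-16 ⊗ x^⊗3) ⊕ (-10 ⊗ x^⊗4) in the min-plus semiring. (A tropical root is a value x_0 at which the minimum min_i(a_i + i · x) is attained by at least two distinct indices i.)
Roots: {-6, 3, 5, 7}

Each tropical root is a break point of the lower envelope of the lines y = a_i + i · x (there are 5 lines, with slopes 0, 1, ..., 4). Only the lines that attain the minimum somewhere contribute to roots; other lines are dominated. Here the surviving (envelope) indices are i = 4, i = 3, i = 2, i = 1, i = 0.
Intersections between consecutive envelope lines give the roots: for adjacent envelope indices i < j the intersection is x = (a_i − a_j) / (j − i). Reading off the sorted break points: {-6, 3, 5, 7}.
Verification: at each break x_0, at least two indices attain the minimum of min_i(a_i + i · x_0).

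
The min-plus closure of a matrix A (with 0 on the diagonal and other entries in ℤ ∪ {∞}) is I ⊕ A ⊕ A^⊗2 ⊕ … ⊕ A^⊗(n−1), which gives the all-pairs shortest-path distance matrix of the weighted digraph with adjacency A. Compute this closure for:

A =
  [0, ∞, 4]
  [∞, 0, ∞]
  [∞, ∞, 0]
Closure =
  [0, ∞, 4]
  [∞, 0, ∞]
  [∞, ∞, 0]

This is the Floyd-Warshall all-pairs shortest-path computation. For each intermediate vertex k = 0, 1, …, 2, update dist[i][j] ← min(dist[i][j], dist[i][k] + dist[k][j]). The final matrix gives, for each (i, j), the minimum total weight of any directed path from i to j (possibly empty when i = j).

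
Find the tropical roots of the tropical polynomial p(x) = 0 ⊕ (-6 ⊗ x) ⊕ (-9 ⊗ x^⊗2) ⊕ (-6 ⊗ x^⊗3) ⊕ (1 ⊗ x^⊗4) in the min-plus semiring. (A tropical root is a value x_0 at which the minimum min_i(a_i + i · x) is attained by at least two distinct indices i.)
Roots: {-7, -3, 3, 6}

Each tropical root is a break point of the lower envelope of the lines y = a_i + i · x (there are 5 lines, with slopes 0, 1, ..., 4). Only the lines that attain the minimum somewhere contribute to roots; other lines are dominated. Here the surviving (envelope) indices are i = 4, i = 3, i = 2, i = 1, i = 0.
Intersections between consecutive envelope lines give the roots: for adjacent envelope indices i < j the intersection is x = (a_i − a_j) / (j − i). Reading off the sorted break points: {-7, -3, 3, 6}.
Verification: at each break x_0, at least two indices attain the minimum of min_i(a_i + i · x_0).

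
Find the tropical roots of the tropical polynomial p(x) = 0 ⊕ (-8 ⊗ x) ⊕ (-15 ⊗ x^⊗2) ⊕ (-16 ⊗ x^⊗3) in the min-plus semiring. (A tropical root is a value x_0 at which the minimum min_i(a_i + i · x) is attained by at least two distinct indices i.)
Roots: {1, 7, 8}

Each tropical root is a break point of the lower envelope of the lines y = a_i + i · x (there are 4 lines, with slopes 0, 1, ..., 3). Only the lines that attain the minimum somewhere contribute to roots; other lines are dominated. Here the surviving (envelope) indices are i = 3, i = 2, i = 1, i = 0.
Intersections between consecutive envelope lines give the roots: for adjacent envelope indices i < j the intersection is x = (a_i − a_j) / (j − i). Reading off the sorted break points: {1, 7, 8}.
Verification: at each break x_0, at least two indices attain the minimum of min_i(a_i + i · x_0).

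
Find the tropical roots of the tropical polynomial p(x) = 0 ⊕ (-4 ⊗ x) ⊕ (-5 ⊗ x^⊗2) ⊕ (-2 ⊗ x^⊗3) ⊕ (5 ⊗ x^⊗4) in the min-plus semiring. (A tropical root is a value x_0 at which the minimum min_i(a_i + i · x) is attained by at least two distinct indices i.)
Roots: {-7, -3, 1, 4}

Each tropical root is a break point of the lower envelope of the lines y = a_i + i · x (there are 5 lines, with slopes 0, 1, ..., 4). Only the lines that attain the minimum somewhere contribute to roots; other lines are dominated. Here the surviving (envelope) indices are i = 4, i = 3, i = 2, i = 1, i = 0.
Intersections between consecutive envelope lines give the roots: for adjacent envelope indices i < j the intersection is x = (a_i − a_j) / (j − i). Reading off the sorted break points: {-7, -3, 1, 4}.
Verification: at each break x_0, at least two indices attain the minimum of min_i(a_i + i · x_0).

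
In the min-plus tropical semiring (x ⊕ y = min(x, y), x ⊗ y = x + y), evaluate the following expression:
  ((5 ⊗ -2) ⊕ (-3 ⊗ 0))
((5 ⊗ -2) ⊕ (-3 ⊗ 0)) = -3

Expand innermost to outermost. Recall ⊕ takes the minimum of its arguments and ⊗ takes their sum. Working out the expression ((5 ⊗ -2) ⊕ (-3 ⊗ 0)) gives -3.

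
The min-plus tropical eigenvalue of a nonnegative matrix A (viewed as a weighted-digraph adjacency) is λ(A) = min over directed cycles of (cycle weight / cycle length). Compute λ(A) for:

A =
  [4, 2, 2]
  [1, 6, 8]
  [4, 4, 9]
λ(A) = 3/2

Enumerate directed cycles and compute their means (weight / length). Sample:
  cycle 0 → 0: weight = 4, length = 1, mean = 4/1 ≈ 4.000
  cycle 1 → 1: weight = 6, length = 1, mean = 6/1 ≈ 6.000
  cycle 2 → 2: weight = 9, length = 1, mean = 9/1 ≈ 9.000
  cycle 0 → 1 → 0: weight = 3, length = 2, mean = 3/2 ≈ 1.500
  cycle 0 → 2 → 0: weight = 6, length = 2, mean = 6/2 ≈ 3.000
  cycle 1 → 0 → 1: weight = 3, length = 2, mean = 3/2 ≈ 1.500
Minimum mean = 1.500, attained e.g. along the cycle 0 → 1 → 0 with weight 3 and length 2. So λ(A) = 3/2 = 3/2.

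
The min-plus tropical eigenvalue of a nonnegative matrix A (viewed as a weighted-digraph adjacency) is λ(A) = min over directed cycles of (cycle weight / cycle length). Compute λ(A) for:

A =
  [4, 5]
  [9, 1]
λ(A) = 1

Enumerate directed cycles and compute their means (weight / length). Sample:
  cycle 0 → 0: weight = 4, length = 1, mean = 4/1 ≈ 4.000
  cycle 1 → 1: weight = 1, length = 1, mean = 1/1 ≈ 1.000
  cycle 0 → 1 → 0: weight = 14, length = 2, mean = 14/2 ≈ 7.000
  cycle 1 → 0 → 1: weight = 14, length = 2, mean = 14/2 ≈ 7.000
Minimum mean = 1.000, attained e.g. along the cycle 1 → 1 with weight 1 and length 1. So λ(A) = 1/1 = 1.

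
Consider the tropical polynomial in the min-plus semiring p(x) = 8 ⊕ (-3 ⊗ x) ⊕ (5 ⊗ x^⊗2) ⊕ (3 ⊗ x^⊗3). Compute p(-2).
p(-2) = -5

A tropical monomial a ⊗ x^⊗i evaluates to a + i · x. Evaluating each term at x = -2:
  Term 0 contributes 8 + 0 · -2 = 8
  Term 1 contributes -3 + 1 · -2 = -5
  Term 2 contributes 5 + 2 · -2 = 1
  Term 3 contributes 3 + 3 · -2 = -3
p(-2) = ⊕ of these = min[8, -5, 1, -3] = -5.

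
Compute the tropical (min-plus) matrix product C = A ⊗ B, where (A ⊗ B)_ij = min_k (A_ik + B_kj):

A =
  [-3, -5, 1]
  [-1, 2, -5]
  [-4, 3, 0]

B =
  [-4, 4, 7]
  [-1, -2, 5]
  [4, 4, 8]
A ⊗ B =
  [-7, -7, 0]
  [-5, -1, 3]
  [-8, 0, 3]

Apply the min-plus product entry-by-entry:
  C[0][0] = min over k of (A[0][0] + B[0][0] = -3 + -4 = -7, A[0][1] + B[1][0] = -5 + -1 = -6, A[0][2] + B[2][0] = 1 + 4 = 5) = -7 (attained at k = 0)
  C[0][1] = min over k of (A[0][0] + B[0][1] = -3 + 4 = 1, A[0][1] + B[1][1] = -5 + -2 = -7, A[0][2] + B[2][1] = 1 + 4 = 5) = -7 (attained at k = 1)
  C[0][2] = min over k of (A[0][0] + B[0][2] = -3 + 7 = 4, A[0][1] + B[1][2] = -5 + 5 = 0, A[0][2] + B[2][2] = 1 + 8 = 9) = 0 (attained at k = 1)
  C[1][0] = min over k of (A[1][0] + B[0][0] = -1 + -4 = -5, A[1][1] + B[1][0] = 2 + -1 = 1, A[1][2] + B[2][0] = -5 + 4 = -1) = -5 (attained at k = 0)
  C[1][1] = min over k of (A[1][0] + B[0][1] = -1 + 4 = 3, A[1][1] + B[1][1] = 2 + -2 = 0, A[1][2] + B[2][1] = -5 + 4 = -1) = -1 (attained at k = 2)
  C[1][2] = min over k of (A[1][0] + B[0][2] = -1 + 7 = 6, A[1][1] + B[1][2] = 2 + 5 = 7, A[1][2] + B[2][2] = -5 + 8 = 3) = 3 (attained at k = 2)
  C[2][0] = min over k of (A[2][0] + B[0][0] = -4 + -4 = -8, A[2][1] + B[1][0] = 3 + -1 = 2, A[2][2] + B[2][0] = 0 + 4 = 4) = -8 (attained at k = 0)
  C[2][1] = min over k of (A[2][0] + B[0][1] = -4 + 4 = 0, A[2][1] + B[1][1] = 3 + -2 = 1, A[2][2] + B[2][1] = 0 + 4 = 4) = 0 (attained at k = 0)
  C[2][2] = min over k of (A[2][0] + B[0][2] = -4 + 7 = 3, A[2][1] + B[1][2] = 3 + 5 = 8, A[2][2] + B[2][2] = 0 + 8 = 8) = 3 (attained at k = 0)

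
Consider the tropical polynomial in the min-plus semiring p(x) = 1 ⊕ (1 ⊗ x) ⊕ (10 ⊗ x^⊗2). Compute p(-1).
p(-1) = 0

A tropical monomial a ⊗ x^⊗i evaluates to a + i · x. Evaluating each term at x = -1:
  Term 0 contributes 1 + 0 · -1 = 1
  Term 1 contributes 1 + 1 · -1 = 0
  Term 2 contributes 10 + 2 · -1 = 8
p(-1) = ⊕ of these = min[1, 0, 8] = 0.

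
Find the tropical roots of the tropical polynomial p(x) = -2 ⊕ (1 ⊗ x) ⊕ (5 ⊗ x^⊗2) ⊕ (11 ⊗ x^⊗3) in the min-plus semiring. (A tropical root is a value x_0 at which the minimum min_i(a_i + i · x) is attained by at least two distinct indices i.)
Roots: {-6, -4, -3}

Each tropical root is a break point of the lower envelope of the lines y = a_i + i · x (there are 4 lines, with slopes 0, 1, ..., 3). Only the lines that attain the minimum somewhere contribute to roots; other lines are dominated. Here the surviving (envelope) indices are i = 3, i = 2, i = 1, i = 0.
Intersections between consecutive envelope lines give the roots: for adjacent envelope indices i < j the intersection is x = (a_i − a_j) / (j − i). Reading off the sorted break points: {-6, -4, -3}.
Verification: at each break x_0, at least two indices attain the minimum of min_i(a_i + i · x_0).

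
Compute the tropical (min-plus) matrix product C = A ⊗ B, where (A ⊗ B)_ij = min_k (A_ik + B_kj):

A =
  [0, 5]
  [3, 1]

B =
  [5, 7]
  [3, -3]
A ⊗ B =
  [5, 2]
  [4, -2]

Apply the min-plus product entry-by-entry:
  C[0][0] = min over k of (A[0][0] + B[0][0] = 0 + 5 = 5, A[0][1] + B[1][0] = 5 + 3 = 8) = 5 (attained at k = 0)
  C[0][1] = min over k of (A[0][0] + B[0][1] = 0 + 7 = 7, A[0][1] + B[1][1] = 5 + -3 = 2) = 2 (attained at k = 1)
  C[1][0] = min over k of (A[1][0] + B[0][0] = 3 + 5 = 8, A[1][1] + B[1][0] = 1 + 3 = 4) = 4 (attained at k = 1)
  C[1][1] = min over k of (A[1][0] + B[0][1] = 3 + 7 = 10, A[1][1] + B[1][1] = 1 + -3 = -2) = -2 (attained at k = 1)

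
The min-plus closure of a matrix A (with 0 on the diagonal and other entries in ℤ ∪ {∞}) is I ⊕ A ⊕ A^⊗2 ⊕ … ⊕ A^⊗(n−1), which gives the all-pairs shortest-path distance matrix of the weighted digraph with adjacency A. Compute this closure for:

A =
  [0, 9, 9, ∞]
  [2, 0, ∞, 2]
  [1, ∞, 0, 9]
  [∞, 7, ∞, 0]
Closure =
  [0, 9, 9, 11]
  [2, 0, 11, 2]
  [1, 10, 0, 9]
  [9, 7, 18, 0]

This is the Floyd-Warshall all-pairs shortest-path computation. For each intermediate vertex k = 0, 1, …, 3, update dist[i][j] ← min(dist[i][j], dist[i][k] + dist[k][j]). The final matrix gives, for each (i, j), the minimum total weight of any directed path from i to j (possibly empty when i = j).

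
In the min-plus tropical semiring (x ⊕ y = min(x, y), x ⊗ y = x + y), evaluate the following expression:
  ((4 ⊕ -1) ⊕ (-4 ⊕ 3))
((4 ⊕ -1) ⊕ (-4 ⊕ 3)) = -4

Expand innermost to outermost. Recall ⊕ takes the minimum of its arguments and ⊗ takes their sum. Working out the expression ((4 ⊕ -1) ⊕ (-4 ⊕ 3)) gives -4.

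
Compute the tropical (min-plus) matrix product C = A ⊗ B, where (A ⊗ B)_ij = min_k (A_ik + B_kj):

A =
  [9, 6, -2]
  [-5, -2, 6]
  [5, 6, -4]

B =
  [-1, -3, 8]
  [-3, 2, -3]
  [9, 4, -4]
A ⊗ B =
  [3, 2, -6]
  [-6, -8, -5]
  [3, 0, -8]

Apply the min-plus product entry-by-entry:
  C[0][0] = min over k of (A[0][0] + B[0][0] = 9 + -1 = 8, A[0][1] + B[1][0] = 6 + -3 = 3, A[0][2] + B[2][0] = -2 + 9 = 7) = 3 (attained at k = 1)
  C[0][1] = min over k of (A[0][0] + B[0][1] = 9 + -3 = 6, A[0][1] + B[1][1] = 6 + 2 = 8, A[0][2] + B[2][1] = -2 + 4 = 2) = 2 (attained at k = 2)
  C[0][2] = min over k of (A[0][0] + B[0][2] = 9 + 8 = 17, A[0][1] + B[1][2] = 6 + -3 = 3, A[0][2] + B[2][2] = -2 + -4 = -6) = -6 (attained at k = 2)
  C[1][0] = min over k of (A[1][0] + B[0][0] = -5 + -1 = -6, A[1][1] + B[1][0] = -2 + -3 = -5, A[1][2] + B[2][0] = 6 + 9 = 15) = -6 (attained at k = 0)
  C[1][1] = min over k of (A[1][0] + B[0][1] = -5 + -3 = -8, A[1][1] + B[1][1] = -2 + 2 = 0, A[1][2] + B[2][1] = 6 + 4 = 10) = -8 (attained at k = 0)
  C[1][2] = min over k of (A[1][0] + B[0][2] = -5 + 8 = 3, A[1][1] + B[1][2] = -2 + -3 = -5, A[1][2] + B[2][2] = 6 + -4 = 2) = -5 (attained at k = 1)
  C[2][0] = min over k of (A[2][0] + B[0][0] = 5 + -1 = 4, A[2][1] + B[1][0] = 6 + -3 = 3, A[2][2] + B[2][0] = -4 + 9 = 5) = 3 (attained at k = 1)
  C[2][1] = min over k of (A[2][0] + B[0][1] = 5 + -3 = 2, A[2][1] + B[1][1] = 6 + 2 = 8, A[2][2] + B[2][1] = -4 + 4 = 0) = 0 (attained at k = 2)
  C[2][2] = min over k of (A[2][0] + B[0][2] = 5 + 8 = 13, A[2][1] + B[1][2] = 6 + -3 = 3, A[2][2] + B[2][2] = -4 + -4 = -8) = -8 (attained at k = 2)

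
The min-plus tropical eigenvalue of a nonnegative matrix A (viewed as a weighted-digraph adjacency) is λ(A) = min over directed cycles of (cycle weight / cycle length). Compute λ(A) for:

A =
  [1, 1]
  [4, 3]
λ(A) = 1

Enumerate directed cycles and compute their means (weight / length). Sample:
  cycle 0 → 0: weight = 1, length = 1, mean = 1/1 ≈ 1.000
  cycle 1 → 1: weight = 3, length = 1, mean = 3/1 ≈ 3.000
  cycle 0 → 1 → 0: weight = 5, length = 2, mean = 5/2 ≈ 2.500
  cycle 1 → 0 → 1: weight = 5, length = 2, mean = 5/2 ≈ 2.500
Minimum mean = 1.000, attained e.g. along the cycle 0 → 0 with weight 1 and length 1. So λ(A) = 1/1 = 1.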